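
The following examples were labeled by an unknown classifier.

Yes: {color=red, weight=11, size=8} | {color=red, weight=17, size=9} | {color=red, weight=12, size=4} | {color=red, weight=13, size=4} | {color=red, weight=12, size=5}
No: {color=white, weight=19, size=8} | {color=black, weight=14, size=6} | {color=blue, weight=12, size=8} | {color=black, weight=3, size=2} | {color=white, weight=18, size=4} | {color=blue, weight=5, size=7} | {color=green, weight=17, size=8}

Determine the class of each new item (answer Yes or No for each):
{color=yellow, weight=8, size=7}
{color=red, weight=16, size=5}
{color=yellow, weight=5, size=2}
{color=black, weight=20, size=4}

No, Yes, No, No

A rule that fits every label: color is red — true of each 'Yes' example, false of each 'No' one.
{color=yellow, weight=8, size=7} — color is yellow, hence No. {color=red, weight=16, size=5} — color is red, hence Yes. {color=yellow, weight=5, size=2} — color is yellow, hence No. {color=black, weight=20, size=4} — color is black, hence No.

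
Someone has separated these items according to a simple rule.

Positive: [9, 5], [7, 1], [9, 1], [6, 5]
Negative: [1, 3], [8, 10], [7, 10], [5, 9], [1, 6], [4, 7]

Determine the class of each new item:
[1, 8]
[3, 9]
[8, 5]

Negative, Negative, Positive

The classifier is using: first > second.
[1, 8]: 1 < 8, does not satisfy this → Negative. [3, 9]: 3 < 9, does not satisfy this → Negative. [8, 5]: 8 > 5, qualifies → Positive.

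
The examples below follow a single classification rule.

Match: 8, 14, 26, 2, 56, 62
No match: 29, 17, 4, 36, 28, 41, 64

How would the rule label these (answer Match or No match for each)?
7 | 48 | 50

No match, No match, Match

The rule appears to be: ≡ 2 (mod 6).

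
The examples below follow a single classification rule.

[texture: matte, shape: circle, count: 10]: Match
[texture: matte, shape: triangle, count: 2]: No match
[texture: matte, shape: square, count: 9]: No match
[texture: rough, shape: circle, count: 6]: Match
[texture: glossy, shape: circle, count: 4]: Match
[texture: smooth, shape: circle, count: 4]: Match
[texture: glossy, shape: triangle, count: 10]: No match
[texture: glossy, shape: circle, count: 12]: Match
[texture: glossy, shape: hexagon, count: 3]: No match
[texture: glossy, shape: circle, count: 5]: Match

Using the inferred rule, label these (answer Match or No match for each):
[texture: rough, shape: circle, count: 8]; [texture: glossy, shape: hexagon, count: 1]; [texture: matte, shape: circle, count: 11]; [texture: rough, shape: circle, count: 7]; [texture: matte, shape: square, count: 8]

Match, No match, Match, Match, No match

'Match' ⟺ shape is circle.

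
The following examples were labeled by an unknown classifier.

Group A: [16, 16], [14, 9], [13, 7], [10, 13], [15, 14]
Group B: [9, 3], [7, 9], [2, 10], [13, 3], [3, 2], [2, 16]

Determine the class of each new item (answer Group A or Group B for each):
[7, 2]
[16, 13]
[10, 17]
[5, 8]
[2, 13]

Rule: sum ≥ 20. This holds for each 'Group A' example and fails for each 'Group B' one.
[7, 2] → 7+2 = 9 → Group B. [16, 13] → 16+13 = 29 → Group A. [10, 17] → 10+17 = 27 → Group A. [5, 8] → 5+8 = 13 → Group B. [2, 13] → 2+13 = 15 → Group B.

Group B, Group A, Group A, Group B, Group B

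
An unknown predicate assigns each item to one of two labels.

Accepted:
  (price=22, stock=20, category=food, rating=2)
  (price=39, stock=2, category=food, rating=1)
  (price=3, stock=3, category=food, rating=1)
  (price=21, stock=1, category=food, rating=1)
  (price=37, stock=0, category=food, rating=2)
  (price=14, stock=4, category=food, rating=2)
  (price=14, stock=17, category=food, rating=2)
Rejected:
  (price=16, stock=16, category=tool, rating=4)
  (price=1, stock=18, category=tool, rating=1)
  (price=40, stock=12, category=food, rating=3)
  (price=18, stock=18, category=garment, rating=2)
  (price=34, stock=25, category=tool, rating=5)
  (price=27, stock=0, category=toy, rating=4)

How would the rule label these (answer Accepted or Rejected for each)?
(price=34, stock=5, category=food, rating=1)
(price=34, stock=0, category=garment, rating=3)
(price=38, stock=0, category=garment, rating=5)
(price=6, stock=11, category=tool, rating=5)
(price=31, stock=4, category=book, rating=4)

The distinguishing property — category is food AND price ≤ 39 — holds for all the 'Accepted' cases and none of the 'Rejected' cases.
Accepted: (price=34, stock=5, category=food, rating=1), since category is food, price = 34. Rejected: (price=34, stock=0, category=garment, rating=3), since category is garment, price = 34. Rejected: (price=38, stock=0, category=garment, rating=5), since category is garment, price = 38. Rejected: (price=6, stock=11, category=tool, rating=5), since category is tool, price = 6. Rejected: (price=31, stock=4, category=book, rating=4), since category is book, price = 31.

Accepted, Rejected, Rejected, Rejected, Rejected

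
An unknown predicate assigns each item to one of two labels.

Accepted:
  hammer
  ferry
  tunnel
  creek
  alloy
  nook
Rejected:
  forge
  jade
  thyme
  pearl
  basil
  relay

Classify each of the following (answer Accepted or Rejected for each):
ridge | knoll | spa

Rejected, Accepted, Rejected

The common property of the 'Accepted' items is: has a double letter. No 'Rejected' item has it.
ridge: no doubled letter — fails the rule, so Rejected. knoll: 'll' doubled — meets the rule, so Accepted. spa: no doubled letter — fails the rule, so Rejected.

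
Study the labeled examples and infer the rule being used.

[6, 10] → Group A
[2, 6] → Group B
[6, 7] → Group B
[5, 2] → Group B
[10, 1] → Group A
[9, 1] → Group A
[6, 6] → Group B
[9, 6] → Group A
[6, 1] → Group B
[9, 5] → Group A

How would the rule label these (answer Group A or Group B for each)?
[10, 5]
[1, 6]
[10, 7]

Group A, Group B, Group A

The distinguishing property — max ≥ 9 — holds for all the 'Group A' cases and none of the 'Group B' cases.
[10, 5]: max 10 — passes, so Group A. [1, 6]: max 6 — doesn't match, so Group B. [10, 7]: max 10 — passes, so Group A.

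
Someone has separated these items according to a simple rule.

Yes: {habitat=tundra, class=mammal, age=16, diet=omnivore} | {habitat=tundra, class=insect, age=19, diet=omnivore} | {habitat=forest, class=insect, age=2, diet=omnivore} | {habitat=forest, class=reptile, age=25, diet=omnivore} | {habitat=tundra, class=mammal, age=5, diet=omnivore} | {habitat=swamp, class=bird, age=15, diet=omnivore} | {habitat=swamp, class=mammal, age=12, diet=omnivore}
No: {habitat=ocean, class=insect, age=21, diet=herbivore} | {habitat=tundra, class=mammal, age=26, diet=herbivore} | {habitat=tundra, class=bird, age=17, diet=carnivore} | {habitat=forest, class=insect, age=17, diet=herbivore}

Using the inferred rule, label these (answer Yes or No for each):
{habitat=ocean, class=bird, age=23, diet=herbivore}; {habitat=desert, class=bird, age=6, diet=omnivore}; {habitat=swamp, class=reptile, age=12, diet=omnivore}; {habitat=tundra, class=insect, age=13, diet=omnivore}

All 'Yes' examples share one property — diet is omnivore — and every 'No' example lacks it.
No: {habitat=ocean, class=bird, age=23, diet=herbivore}, since diet is herbivore.
Yes: {habitat=desert, class=bird, age=6, diet=omnivore}, since diet is omnivore.
Yes: {habitat=swamp, class=reptile, age=12, diet=omnivore}, since diet is omnivore.
Yes: {habitat=tundra, class=insect, age=13, diet=omnivore}, since diet is omnivore.

No, Yes, Yes, Yes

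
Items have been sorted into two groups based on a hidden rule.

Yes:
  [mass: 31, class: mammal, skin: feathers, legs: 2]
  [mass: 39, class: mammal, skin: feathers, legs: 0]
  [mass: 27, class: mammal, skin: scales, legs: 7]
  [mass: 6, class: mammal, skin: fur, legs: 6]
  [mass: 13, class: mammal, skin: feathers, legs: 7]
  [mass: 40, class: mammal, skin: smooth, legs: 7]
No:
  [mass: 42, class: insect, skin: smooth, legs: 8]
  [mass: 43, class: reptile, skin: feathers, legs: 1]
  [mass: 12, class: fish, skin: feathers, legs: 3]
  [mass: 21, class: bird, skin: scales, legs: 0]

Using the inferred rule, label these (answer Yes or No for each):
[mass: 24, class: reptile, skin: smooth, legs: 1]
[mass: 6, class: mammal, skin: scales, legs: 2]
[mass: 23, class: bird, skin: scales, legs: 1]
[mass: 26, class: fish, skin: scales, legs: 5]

No, Yes, No, No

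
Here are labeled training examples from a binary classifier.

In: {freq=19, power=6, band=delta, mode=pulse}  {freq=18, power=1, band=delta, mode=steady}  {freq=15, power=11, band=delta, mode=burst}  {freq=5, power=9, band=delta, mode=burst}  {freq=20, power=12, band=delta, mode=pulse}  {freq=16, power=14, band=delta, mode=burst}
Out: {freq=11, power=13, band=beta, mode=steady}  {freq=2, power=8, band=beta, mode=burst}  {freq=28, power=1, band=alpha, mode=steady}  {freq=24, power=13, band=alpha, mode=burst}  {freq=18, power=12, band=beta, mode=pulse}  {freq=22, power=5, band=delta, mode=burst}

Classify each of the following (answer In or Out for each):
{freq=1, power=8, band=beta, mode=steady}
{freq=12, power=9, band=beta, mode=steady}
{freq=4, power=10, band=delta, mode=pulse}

The distinguishing property — band is delta AND freq ≤ 20 — holds for all the 'In' cases and none of the 'Out' cases.
{freq=1, power=8, band=beta, mode=steady} — band is beta, freq = 1, hence Out.
{freq=12, power=9, band=beta, mode=steady} — band is beta, freq = 12, hence Out.
{freq=4, power=10, band=delta, mode=pulse} — band is delta, freq = 4, hence In.

Out, Out, In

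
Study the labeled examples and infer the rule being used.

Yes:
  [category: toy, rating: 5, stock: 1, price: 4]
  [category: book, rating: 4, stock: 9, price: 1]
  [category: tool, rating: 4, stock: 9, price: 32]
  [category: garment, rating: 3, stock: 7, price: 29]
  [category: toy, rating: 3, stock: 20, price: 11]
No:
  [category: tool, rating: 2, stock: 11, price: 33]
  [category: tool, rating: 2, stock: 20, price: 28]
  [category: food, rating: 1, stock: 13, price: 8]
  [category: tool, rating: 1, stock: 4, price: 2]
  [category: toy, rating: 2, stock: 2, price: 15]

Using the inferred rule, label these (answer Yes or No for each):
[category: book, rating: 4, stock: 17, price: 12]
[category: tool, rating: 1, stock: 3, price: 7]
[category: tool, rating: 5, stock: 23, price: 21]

Yes, No, Yes

A rule that fits every label: rating ≥ 3 — true of each 'Yes' example, false of each 'No' one.
[category: book, rating: 4, stock: 17, price: 12]: rating = 4, qualifies → Yes.
[category: tool, rating: 1, stock: 3, price: 7]: rating = 1, doesn't qualify → No.
[category: tool, rating: 5, stock: 23, price: 21]: rating = 5, qualifies → Yes.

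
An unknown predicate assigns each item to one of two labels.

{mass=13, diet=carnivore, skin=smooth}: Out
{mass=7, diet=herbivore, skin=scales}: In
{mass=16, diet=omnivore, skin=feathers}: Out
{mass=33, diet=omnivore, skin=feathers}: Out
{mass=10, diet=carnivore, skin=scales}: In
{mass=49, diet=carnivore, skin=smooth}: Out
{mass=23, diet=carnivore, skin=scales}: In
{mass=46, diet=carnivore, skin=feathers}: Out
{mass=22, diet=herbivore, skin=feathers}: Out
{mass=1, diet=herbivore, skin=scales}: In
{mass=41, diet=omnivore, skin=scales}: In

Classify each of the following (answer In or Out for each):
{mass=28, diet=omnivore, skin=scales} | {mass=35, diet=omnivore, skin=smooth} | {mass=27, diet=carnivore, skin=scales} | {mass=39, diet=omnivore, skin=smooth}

The common property of the 'In' items is: skin is scales. No 'Out' item has it.
{mass=28, diet=omnivore, skin=scales}: skin is scales, qualifies → In. {mass=35, diet=omnivore, skin=smooth}: skin is smooth, doesn't qualify → Out. {mass=27, diet=carnivore, skin=scales}: skin is scales, qualifies → In. {mass=39, diet=omnivore, skin=smooth}: skin is smooth, doesn't qualify → Out.

In, Out, In, Out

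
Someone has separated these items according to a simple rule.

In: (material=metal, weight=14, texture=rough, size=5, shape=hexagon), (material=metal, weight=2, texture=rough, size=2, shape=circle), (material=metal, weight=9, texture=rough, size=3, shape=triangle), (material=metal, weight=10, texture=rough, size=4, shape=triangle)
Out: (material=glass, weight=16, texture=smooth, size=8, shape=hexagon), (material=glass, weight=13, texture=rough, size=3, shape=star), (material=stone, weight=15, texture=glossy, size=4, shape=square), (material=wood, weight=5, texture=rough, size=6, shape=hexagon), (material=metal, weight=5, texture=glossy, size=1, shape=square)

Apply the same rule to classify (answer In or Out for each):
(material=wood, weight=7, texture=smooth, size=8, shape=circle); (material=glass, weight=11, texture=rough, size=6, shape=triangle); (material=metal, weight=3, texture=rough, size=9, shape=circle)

A rule that fits every label: texture is rough AND material is metal — true of each 'In' example, false of each 'Out' one.
(material=wood, weight=7, texture=smooth, size=8, shape=circle): texture is smooth, material is wood — fails the rule, so Out. (material=glass, weight=11, texture=rough, size=6, shape=triangle): texture is rough, material is glass — fails the rule, so Out. (material=metal, weight=3, texture=rough, size=9, shape=circle): texture is rough, material is metal — qualifies, so In.

Out, Out, In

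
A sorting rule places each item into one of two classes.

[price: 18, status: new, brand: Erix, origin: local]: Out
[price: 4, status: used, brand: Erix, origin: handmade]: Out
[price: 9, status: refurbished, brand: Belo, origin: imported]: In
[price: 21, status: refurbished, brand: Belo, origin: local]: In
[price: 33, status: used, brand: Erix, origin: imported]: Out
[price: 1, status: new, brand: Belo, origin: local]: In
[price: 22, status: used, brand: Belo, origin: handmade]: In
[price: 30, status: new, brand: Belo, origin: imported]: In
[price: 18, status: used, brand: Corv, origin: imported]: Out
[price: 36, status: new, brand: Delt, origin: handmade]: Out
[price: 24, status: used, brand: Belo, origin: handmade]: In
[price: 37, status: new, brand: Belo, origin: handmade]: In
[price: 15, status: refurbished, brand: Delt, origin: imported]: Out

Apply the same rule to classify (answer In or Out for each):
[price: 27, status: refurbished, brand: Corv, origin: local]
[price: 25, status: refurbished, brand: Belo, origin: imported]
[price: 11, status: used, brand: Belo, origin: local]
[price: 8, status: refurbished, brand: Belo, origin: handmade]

The distinguishing property — brand is Belo — holds for all the 'In' cases and none of the 'Out' cases.
[price: 27, status: refurbished, brand: Corv, origin: local]: brand is Corv — does not satisfy this, so Out. [price: 25, status: refurbished, brand: Belo, origin: imported]: brand is Belo — passes, so In. [price: 11, status: used, brand: Belo, origin: local]: brand is Belo — passes, so In. [price: 8, status: refurbished, brand: Belo, origin: handmade]: brand is Belo — passes, so In.

Out, In, In, In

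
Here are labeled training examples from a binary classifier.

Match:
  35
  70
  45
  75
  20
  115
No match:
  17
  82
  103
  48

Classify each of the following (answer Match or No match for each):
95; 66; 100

Match, No match, Match

All 'Match' examples share one property — multiple of 5 — and every 'No match' example lacks it.
95 — 95 = 5·19, hence Match. 66 — 66 = 5·13 + 1, hence No match. 100 — 100 = 5·20, hence Match.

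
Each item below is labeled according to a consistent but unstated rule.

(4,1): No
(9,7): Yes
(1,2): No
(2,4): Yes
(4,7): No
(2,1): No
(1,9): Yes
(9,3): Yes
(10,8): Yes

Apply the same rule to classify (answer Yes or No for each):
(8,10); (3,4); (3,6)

Yes, No, No

Checking candidate rules against both groups, what survives is: sum is even.
(8,10) → 8+10 = 18 → Yes.
(3,4) → 3+4 = 7 → No.
(3,6) → 3+6 = 9 → No.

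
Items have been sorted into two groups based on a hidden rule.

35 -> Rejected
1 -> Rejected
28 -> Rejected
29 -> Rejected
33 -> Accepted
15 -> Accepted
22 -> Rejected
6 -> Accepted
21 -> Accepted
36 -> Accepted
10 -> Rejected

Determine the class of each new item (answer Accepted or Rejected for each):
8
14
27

The simplest hypothesis consistent with all the labels is: multiple of 3.

Rejected, Rejected, Accepted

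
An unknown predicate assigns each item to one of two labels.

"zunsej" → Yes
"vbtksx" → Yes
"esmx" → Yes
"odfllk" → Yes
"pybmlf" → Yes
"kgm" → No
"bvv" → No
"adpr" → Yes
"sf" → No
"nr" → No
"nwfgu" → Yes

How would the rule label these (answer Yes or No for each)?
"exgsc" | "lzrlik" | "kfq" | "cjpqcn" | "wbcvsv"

Rule: length ≥ 4. This holds for each 'Yes' example and fails for each 'No' one.
"exgsc": length 5 — has this property, so Yes. "lzrlik": length 6 — has this property, so Yes. "kfq": length 3 — doesn't qualify, so No. "cjpqcn": length 6 — has this property, so Yes. "wbcvsv": length 6 — has this property, so Yes.

Yes, Yes, No, Yes, Yes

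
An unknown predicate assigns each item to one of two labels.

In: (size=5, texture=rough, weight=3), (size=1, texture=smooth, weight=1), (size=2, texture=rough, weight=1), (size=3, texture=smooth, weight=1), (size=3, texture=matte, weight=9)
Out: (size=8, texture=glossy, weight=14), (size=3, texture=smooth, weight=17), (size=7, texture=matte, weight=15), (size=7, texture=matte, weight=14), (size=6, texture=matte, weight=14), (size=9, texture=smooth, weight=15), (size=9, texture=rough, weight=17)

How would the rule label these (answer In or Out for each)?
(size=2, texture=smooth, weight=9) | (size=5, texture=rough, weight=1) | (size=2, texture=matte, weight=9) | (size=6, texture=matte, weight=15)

In, In, In, Out

One predicate separates the groups cleanly: weight ≤ 9.
(size=2, texture=smooth, weight=9) — weight = 9, hence In. (size=5, texture=rough, weight=1) — weight = 1, hence In. (size=2, texture=matte, weight=9) — weight = 9, hence In. (size=6, texture=matte, weight=15) — weight = 15, hence Out.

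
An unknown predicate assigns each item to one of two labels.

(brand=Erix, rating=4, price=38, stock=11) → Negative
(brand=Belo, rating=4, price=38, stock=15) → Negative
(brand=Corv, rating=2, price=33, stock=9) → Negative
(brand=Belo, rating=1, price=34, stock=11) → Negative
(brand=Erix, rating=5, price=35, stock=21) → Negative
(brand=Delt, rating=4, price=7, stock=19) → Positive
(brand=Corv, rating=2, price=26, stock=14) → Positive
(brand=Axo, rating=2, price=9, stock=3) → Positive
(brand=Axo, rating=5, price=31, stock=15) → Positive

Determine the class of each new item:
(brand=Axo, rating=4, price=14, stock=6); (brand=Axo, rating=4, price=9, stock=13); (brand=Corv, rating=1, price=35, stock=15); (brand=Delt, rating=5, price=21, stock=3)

Rule: price ≤ 31. This holds for each 'Positive' example and fails for each 'Negative' one.
Positive: (brand=Axo, rating=4, price=14, stock=6), since price = 14.
Positive: (brand=Axo, rating=4, price=9, stock=13), since price = 9.
Negative: (brand=Corv, rating=1, price=35, stock=15), since price = 35.
Positive: (brand=Delt, rating=5, price=21, stock=3), since price = 21.

Positive, Positive, Negative, Positive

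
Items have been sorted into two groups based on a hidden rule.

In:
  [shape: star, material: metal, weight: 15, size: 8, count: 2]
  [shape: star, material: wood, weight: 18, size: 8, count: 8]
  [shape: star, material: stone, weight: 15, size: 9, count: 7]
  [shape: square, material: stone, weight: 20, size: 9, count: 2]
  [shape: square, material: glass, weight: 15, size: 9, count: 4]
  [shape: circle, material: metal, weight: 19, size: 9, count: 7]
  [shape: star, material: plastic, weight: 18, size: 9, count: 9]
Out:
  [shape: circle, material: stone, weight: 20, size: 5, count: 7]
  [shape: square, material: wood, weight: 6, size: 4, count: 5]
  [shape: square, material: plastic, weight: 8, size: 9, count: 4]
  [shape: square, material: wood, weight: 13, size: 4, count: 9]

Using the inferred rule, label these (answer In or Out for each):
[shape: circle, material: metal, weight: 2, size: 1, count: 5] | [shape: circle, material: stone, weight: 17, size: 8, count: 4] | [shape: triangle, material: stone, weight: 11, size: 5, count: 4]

Out, In, Out

'In' ⟺ size ≥ 8 AND weight ≥ 13.
Out: [shape: circle, material: metal, weight: 2, size: 1, count: 5], since size = 1, weight = 2. In: [shape: circle, material: stone, weight: 17, size: 8, count: 4], since size = 8, weight = 17. Out: [shape: triangle, material: stone, weight: 11, size: 5, count: 4], since size = 5, weight = 11.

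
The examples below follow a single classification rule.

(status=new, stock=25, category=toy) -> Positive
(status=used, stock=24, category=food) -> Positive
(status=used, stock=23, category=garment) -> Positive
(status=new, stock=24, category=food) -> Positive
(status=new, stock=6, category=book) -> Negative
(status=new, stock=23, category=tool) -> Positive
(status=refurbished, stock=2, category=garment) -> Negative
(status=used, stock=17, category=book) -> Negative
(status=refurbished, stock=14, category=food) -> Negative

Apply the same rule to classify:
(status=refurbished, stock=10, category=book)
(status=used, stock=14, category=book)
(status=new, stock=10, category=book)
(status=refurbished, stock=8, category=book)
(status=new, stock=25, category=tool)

Every 'Positive' example satisfies: stock ≥ 23. None of the 'Negative' examples do.
Negative: (status=refurbished, stock=10, category=book), since stock = 10. Negative: (status=used, stock=14, category=book), since stock = 14. Negative: (status=new, stock=10, category=book), since stock = 10. Negative: (status=refurbished, stock=8, category=book), since stock = 8. Positive: (status=new, stock=25, category=tool), since stock = 25.

Negative, Negative, Negative, Negative, Positive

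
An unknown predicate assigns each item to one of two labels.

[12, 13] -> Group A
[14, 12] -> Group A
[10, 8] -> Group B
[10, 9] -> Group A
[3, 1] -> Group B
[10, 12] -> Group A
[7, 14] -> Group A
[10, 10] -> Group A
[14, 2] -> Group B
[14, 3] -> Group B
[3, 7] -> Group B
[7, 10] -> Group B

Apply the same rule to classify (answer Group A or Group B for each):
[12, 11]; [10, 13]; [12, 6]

Every 'Group A' example satisfies: sum ≥ 19. None of the 'Group B' examples do.

Group A, Group A, Group B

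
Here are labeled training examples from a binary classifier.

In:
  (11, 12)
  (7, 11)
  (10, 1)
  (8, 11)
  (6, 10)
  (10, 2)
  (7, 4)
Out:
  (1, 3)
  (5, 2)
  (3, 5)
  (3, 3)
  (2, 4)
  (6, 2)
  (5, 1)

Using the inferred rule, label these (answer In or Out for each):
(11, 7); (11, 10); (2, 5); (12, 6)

In, In, Out, In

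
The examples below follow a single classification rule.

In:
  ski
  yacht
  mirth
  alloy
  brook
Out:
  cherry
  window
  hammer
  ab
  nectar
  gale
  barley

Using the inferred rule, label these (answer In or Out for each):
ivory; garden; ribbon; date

In, Out, Out, Out

The classifier is using: odd length.
ivory → length 5 → In.
garden → length 6 → Out.
ribbon → length 6 → Out.
date → length 4 → Out.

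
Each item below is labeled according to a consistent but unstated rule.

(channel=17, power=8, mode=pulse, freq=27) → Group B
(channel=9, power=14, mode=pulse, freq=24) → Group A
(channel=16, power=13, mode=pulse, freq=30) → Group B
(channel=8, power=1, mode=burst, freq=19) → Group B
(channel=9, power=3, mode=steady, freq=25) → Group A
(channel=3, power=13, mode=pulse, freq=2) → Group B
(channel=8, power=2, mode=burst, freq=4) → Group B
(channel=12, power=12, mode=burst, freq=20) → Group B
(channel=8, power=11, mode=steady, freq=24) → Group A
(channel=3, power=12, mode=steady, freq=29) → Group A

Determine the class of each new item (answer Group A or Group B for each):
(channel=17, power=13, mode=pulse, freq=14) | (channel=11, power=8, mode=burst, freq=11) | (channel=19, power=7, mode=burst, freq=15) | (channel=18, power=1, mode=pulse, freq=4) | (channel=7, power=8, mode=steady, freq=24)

Group B, Group B, Group B, Group B, Group A

'Group A' ⟺ freq ≥ 20 AND channel ≤ 9.
(channel=17, power=13, mode=pulse, freq=14): freq = 14, channel = 17 — fails this test, so Group B. (channel=11, power=8, mode=burst, freq=11): freq = 11, channel = 11 — fails this test, so Group B. (channel=19, power=7, mode=burst, freq=15): freq = 15, channel = 19 — fails this test, so Group B. (channel=18, power=1, mode=pulse, freq=4): freq = 4, channel = 18 — fails this test, so Group B. (channel=7, power=8, mode=steady, freq=24): freq = 24, channel = 7 — passes, so Group A.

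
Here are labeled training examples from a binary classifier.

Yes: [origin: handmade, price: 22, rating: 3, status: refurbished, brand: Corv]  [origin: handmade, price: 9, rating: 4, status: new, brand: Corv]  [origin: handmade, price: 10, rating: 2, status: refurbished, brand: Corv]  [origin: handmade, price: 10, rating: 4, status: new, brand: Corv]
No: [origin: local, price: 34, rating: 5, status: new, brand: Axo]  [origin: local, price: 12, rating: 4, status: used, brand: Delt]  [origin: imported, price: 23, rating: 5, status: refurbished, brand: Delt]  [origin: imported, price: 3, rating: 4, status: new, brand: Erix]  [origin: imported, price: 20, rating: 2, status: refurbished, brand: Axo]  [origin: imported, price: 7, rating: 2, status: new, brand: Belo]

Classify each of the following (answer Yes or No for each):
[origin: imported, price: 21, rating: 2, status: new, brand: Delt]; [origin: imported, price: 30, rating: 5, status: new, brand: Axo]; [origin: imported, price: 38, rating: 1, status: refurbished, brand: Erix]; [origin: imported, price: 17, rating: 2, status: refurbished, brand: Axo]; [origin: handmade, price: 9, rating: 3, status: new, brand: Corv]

No, No, No, No, Yes

'Yes' ⟺ brand is Corv.
[origin: imported, price: 21, rating: 2, status: new, brand: Delt]: brand is Delt — does not pass, so No.
[origin: imported, price: 30, rating: 5, status: new, brand: Axo]: brand is Axo — does not pass, so No.
[origin: imported, price: 38, rating: 1, status: refurbished, brand: Erix]: brand is Erix — does not pass, so No.
[origin: imported, price: 17, rating: 2, status: refurbished, brand: Axo]: brand is Axo — does not pass, so No.
[origin: handmade, price: 9, rating: 3, status: new, brand: Corv]: brand is Corv — has this property, so Yes.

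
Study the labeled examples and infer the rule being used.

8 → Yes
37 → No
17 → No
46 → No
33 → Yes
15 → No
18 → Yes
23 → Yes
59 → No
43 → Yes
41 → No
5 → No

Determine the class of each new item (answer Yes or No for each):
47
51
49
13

No, No, No, Yes

The pattern is that an item is 'Yes' exactly when: ≡ 3 (mod 5).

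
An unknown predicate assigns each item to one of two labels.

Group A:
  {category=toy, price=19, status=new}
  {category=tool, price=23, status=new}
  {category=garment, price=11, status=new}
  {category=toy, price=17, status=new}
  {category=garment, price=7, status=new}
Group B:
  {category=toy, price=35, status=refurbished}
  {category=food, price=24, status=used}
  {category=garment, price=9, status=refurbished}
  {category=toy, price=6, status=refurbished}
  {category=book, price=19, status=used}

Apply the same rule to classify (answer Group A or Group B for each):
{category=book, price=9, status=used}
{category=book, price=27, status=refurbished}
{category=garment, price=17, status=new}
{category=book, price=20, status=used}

One predicate separates the groups cleanly: status is new.

Group B, Group B, Group A, Group B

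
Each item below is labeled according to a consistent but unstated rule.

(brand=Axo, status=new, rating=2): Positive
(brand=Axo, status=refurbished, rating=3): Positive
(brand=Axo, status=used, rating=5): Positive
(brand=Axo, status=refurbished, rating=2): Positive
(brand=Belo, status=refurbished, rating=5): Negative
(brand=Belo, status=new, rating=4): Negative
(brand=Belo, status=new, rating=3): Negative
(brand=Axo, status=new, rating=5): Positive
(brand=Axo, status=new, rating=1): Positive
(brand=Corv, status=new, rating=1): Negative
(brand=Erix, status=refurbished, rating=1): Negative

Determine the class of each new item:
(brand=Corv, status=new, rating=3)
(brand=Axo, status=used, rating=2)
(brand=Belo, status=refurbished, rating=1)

Negative, Positive, Negative

The distinguishing property — brand is Axo — holds for all the 'Positive' cases and none of the 'Negative' cases.
(brand=Corv, status=new, rating=3): brand is Corv, doesn't match → Negative.
(brand=Axo, status=used, rating=2): brand is Axo, satisfies this → Positive.
(brand=Belo, status=refurbished, rating=1): brand is Belo, doesn't match → Negative.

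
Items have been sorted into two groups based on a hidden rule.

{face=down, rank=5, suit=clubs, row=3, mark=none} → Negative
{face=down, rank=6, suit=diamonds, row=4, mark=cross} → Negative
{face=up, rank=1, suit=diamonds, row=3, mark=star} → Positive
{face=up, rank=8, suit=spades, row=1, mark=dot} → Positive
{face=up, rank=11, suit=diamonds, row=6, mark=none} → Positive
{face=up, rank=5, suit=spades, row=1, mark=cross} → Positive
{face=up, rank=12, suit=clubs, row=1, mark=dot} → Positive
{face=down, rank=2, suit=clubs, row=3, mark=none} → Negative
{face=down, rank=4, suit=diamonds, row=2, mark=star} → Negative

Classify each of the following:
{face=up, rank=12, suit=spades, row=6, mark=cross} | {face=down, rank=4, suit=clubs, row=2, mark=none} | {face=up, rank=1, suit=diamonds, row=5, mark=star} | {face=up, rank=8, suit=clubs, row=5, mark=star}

Positive, Negative, Positive, Positive

Every 'Positive' example satisfies: face is up. None of the 'Negative' examples do.
{face=up, rank=12, suit=spades, row=6, mark=cross} → face is up → Positive.
{face=down, rank=4, suit=clubs, row=2, mark=none} → face is down → Negative.
{face=up, rank=1, suit=diamonds, row=5, mark=star} → face is up → Positive.
{face=up, rank=8, suit=clubs, row=5, mark=star} → face is up → Positive.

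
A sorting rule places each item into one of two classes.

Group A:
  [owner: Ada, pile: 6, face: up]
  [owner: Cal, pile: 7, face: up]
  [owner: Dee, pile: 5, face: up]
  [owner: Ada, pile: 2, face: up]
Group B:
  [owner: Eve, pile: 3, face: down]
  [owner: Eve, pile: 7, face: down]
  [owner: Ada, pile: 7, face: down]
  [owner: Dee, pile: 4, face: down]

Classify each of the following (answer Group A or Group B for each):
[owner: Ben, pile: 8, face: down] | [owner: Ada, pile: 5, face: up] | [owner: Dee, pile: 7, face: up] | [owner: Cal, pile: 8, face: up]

'Group A' ⟺ face is up.

Group B, Group A, Group A, Group A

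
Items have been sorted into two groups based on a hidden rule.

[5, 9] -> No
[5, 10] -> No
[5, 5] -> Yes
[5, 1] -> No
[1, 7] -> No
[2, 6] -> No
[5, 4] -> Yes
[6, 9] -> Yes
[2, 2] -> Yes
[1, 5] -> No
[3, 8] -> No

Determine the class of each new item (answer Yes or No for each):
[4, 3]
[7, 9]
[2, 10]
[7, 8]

Yes, Yes, No, Yes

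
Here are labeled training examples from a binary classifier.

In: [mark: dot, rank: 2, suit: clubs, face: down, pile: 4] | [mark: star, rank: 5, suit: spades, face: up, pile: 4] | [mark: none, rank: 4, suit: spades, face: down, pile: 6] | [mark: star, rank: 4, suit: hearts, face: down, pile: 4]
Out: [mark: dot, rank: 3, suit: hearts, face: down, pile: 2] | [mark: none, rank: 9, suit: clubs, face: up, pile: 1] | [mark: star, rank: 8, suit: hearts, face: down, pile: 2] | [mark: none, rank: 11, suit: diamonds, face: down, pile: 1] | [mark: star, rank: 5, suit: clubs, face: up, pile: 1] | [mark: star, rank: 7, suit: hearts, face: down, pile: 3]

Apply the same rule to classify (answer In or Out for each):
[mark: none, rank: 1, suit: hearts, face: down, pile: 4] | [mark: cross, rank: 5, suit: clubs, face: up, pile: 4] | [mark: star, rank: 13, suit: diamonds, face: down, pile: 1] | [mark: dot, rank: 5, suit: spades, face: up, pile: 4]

In, In, Out, In

'In' ⟺ pile ≥ 4.
[mark: none, rank: 1, suit: hearts, face: down, pile: 4]: In (pile = 4). [mark: cross, rank: 5, suit: clubs, face: up, pile: 4]: In (pile = 4). [mark: star, rank: 13, suit: diamonds, face: down, pile: 1]: Out (pile = 1). [mark: dot, rank: 5, suit: spades, face: up, pile: 4]: In (pile = 4).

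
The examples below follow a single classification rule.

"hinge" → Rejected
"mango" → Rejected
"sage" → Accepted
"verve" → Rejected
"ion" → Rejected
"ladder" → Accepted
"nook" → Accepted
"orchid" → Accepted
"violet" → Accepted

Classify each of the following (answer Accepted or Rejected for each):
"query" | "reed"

Rejected, Accepted

The common property of the 'Accepted' items is: even length. No 'Rejected' item has it.
Rejected: "query", since length 5.
Accepted: "reed", since length 4.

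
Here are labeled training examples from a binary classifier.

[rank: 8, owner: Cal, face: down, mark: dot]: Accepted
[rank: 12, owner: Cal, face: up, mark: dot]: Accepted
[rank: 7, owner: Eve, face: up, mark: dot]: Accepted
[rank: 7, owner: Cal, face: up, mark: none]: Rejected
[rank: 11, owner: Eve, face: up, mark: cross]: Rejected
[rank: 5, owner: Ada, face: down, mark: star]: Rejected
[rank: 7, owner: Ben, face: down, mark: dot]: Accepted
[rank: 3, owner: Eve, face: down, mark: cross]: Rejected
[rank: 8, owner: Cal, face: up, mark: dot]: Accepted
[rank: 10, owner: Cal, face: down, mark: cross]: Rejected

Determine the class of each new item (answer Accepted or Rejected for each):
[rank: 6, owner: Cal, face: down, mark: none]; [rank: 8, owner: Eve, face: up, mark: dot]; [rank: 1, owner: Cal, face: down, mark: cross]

Rejected, Accepted, Rejected

Looking at the examples, the only property every 'Accepted' case has and every 'Rejected' case lacks is: mark is dot.
[rank: 6, owner: Cal, face: down, mark: none] — mark is none, hence Rejected.
[rank: 8, owner: Eve, face: up, mark: dot] — mark is dot, hence Accepted.
[rank: 1, owner: Cal, face: down, mark: cross] — mark is cross, hence Rejected.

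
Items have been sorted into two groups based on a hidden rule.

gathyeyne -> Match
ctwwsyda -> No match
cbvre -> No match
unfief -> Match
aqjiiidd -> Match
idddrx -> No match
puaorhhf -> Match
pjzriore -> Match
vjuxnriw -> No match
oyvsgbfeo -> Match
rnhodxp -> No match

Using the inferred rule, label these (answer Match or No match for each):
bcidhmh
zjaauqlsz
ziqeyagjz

A rule that fits every label: has ≥ 3 vowels — true of each 'Match' example, false of each 'No match' one.
bcidhmh: No match (1 vowel).
zjaauqlsz: Match (3 vowels).
ziqeyagjz: Match (3 vowels).

No match, Match, Match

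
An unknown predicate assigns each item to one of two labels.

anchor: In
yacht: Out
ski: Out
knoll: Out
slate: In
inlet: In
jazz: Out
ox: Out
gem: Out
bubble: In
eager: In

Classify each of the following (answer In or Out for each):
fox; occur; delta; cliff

The distinguishing property — has ≥ 2 vowels — holds for all the 'In' cases and none of the 'Out' cases.
Out: fox, since 1 vowel. In: occur, since 2 vowels. In: delta, since 2 vowels. Out: cliff, since 1 vowel.

Out, In, In, Out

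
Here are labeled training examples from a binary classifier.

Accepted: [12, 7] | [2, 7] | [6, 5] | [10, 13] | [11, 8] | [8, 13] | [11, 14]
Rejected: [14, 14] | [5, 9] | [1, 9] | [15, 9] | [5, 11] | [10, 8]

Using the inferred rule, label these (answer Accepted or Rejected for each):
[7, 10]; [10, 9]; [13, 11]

Accepted, Accepted, Rejected

'Accepted' ⟺ sum is odd.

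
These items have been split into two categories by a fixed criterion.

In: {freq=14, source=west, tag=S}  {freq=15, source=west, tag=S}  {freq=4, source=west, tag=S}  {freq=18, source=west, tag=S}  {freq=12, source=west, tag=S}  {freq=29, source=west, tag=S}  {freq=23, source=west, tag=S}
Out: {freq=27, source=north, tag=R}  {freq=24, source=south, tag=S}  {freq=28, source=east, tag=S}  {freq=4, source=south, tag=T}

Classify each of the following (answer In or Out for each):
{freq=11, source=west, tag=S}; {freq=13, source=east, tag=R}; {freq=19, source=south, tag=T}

In, Out, Out

Comparing the two groups points to one rule — source is west.
{freq=11, source=west, tag=S}: In (source is west). {freq=13, source=east, tag=R}: Out (source is east). {freq=19, source=south, tag=T}: Out (source is south).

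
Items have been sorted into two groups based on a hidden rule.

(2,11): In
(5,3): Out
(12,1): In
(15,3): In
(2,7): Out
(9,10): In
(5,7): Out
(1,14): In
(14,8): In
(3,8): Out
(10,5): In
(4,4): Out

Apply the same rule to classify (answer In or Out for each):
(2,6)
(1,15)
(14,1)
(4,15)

The classifier is using: sum ≥ 13.

Out, In, In, In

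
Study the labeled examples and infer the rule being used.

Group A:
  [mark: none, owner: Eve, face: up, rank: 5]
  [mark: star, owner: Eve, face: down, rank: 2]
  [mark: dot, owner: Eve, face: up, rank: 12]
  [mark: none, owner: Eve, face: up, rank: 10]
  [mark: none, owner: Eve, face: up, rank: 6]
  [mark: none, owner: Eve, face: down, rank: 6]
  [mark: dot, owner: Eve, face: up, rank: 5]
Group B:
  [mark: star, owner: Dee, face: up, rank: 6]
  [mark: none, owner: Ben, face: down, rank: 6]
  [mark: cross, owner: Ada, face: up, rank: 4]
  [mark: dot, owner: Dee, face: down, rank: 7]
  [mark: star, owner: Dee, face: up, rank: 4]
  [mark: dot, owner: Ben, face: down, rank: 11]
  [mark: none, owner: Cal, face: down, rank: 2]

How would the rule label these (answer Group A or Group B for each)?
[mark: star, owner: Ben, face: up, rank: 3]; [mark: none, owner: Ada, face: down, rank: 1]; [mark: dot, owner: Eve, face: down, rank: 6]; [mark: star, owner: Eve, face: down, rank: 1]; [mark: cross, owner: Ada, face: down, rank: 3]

The rule appears to be: owner is Eve.

Group B, Group B, Group A, Group A, Group B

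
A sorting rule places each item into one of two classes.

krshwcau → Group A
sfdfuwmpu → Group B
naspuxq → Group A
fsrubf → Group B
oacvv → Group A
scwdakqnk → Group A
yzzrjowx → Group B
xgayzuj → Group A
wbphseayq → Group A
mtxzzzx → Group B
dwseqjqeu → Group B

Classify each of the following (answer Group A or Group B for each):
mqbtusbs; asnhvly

Rule: contains 'a'. This holds for each 'Group A' example and fails for each 'Group B' one.

Group B, Group A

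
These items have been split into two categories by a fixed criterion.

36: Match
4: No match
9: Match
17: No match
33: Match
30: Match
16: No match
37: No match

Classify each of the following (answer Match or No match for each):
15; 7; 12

'Match' ⟺ multiple of 3.

Match, No match, Match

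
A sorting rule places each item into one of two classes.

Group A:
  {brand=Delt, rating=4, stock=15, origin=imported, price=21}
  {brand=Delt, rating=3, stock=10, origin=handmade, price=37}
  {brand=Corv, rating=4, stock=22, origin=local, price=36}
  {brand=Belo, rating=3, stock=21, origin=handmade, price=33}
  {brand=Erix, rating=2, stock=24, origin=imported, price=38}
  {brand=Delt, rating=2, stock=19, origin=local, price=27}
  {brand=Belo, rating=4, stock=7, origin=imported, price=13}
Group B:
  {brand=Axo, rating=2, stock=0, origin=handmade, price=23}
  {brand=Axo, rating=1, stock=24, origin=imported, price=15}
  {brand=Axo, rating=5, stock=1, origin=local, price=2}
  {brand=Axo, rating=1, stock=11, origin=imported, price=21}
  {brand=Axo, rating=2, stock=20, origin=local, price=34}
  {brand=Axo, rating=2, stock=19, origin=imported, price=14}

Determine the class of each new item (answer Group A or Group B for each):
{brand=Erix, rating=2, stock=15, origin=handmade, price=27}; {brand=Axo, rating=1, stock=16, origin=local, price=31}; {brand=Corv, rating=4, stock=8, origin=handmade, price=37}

Group A, Group B, Group A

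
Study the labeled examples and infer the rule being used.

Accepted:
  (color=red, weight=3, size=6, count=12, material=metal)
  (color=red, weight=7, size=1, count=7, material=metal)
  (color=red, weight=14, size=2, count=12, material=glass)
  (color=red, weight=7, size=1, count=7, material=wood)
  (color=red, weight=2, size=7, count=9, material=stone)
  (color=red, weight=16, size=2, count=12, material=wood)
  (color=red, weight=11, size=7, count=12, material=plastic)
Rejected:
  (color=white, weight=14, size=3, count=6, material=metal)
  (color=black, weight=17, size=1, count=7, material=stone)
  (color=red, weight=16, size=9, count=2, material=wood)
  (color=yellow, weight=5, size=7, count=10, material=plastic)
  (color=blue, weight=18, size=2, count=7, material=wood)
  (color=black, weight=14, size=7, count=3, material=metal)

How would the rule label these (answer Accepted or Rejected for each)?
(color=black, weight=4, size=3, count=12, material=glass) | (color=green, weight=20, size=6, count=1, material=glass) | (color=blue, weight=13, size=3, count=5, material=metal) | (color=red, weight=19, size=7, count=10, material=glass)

Rejected, Rejected, Rejected, Accepted

All 'Accepted' examples share one property — color is red AND size ≤ 7 — and every 'Rejected' example lacks it.
Rejected: (color=black, weight=4, size=3, count=12, material=glass), since color is black, size = 3. Rejected: (color=green, weight=20, size=6, count=1, material=glass), since color is green, size = 6. Rejected: (color=blue, weight=13, size=3, count=5, material=metal), since color is blue, size = 3. Accepted: (color=red, weight=19, size=7, count=10, material=glass), since color is red, size = 7.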